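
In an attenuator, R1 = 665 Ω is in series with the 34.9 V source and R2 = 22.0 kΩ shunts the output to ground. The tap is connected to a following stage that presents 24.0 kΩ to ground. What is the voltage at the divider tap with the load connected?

The load sits in parallel with R2: R2‖R_L = (22000 × 24000) / (22000 + 24000) = 11480 Ω.
V_out = 34.9 × 11480 / (665 + 11480) = 34.9 × 11480/12140 = 33.0 V.

V_out ≈ 33.0 V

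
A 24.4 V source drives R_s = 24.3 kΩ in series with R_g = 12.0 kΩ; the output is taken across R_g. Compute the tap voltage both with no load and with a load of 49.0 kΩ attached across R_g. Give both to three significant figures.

Open-circuit: V = 24.4 × 12.0/(24.3 + 12.0) = 8.07 V.
With the load, R_g becomes R_g‖R_L = 9.639 kΩ, so V = 24.4 × 9.639/33.94 = 6.93 V.

Unloaded: 8.07 V; loaded: 6.93 V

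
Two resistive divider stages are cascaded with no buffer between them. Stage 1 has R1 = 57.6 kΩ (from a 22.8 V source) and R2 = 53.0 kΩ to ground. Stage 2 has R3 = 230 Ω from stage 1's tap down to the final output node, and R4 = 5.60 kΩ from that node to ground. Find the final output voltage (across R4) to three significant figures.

Stage 2 presents R3+R4 = 5830 Ω as a load on stage 1's tap.
Stage 1's lower leg becomes R2‖(R3+R4) = 5252 Ω, so V_mid = 22.8 × 5252/62850 = 1.905 V.
Stage 2 is itself unloaded: V_out = V_mid × R4/(R3+R4) = 1.905 × 5600/5830 = 1.83 V.

V_out ≈ 1.83 V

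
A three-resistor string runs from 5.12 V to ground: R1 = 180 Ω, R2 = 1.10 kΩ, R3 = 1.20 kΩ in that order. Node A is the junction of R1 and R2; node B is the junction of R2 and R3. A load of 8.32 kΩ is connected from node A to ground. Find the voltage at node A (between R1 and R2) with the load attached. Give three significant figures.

Below node A the series string R2+R3 = 2300 Ω sits in parallel with the 8320 Ω load: 1802 Ω.
V_A = 5.12 × 1802/(180 + 1802) = 4.65 V.

V ≈ 4.65 V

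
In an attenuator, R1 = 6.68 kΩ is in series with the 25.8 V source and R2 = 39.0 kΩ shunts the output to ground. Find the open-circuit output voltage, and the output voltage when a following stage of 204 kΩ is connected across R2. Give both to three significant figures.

Open-circuit: V = 25.8 × 39.0/(6.68 + 39.0) = 22.0 V.
With the load, R2 becomes R2‖R_L = 32.74 kΩ, so V = 25.8 × 32.74/39.42 = 21.4 V.

Unloaded: 22.0 V; loaded: 21.4 V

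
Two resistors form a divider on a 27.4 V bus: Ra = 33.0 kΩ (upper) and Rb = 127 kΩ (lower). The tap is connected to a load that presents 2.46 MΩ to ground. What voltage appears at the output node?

V_out ≈ 21.5 V

The load sits in parallel with Rb: Rb‖R_L = (127 × 2460) / (127 + 2460) = 120.8 kΩ.
V_out = 27.4 × 120.8 / (33.0 + 120.8) = 27.4 × 120.8/153.8 = 21.5 V.
(Unloaded it would have been 21.7 V.)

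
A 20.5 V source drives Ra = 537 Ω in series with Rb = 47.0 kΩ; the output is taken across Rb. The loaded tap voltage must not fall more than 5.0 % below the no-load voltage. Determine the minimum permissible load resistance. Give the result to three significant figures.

Output resistance R_th = Ra‖Rb = (537 × 47000)/47540 = 530.9 Ω.
The fractional drop is R_th/(R_th + R_L); requiring this ≤ 0.0500 gives R_L ≥ R_th(1/0.0500 − 1) = 530.9 × 19.00 = 10.1 kΩ.

R_L(min) ≈ 10.1 kΩ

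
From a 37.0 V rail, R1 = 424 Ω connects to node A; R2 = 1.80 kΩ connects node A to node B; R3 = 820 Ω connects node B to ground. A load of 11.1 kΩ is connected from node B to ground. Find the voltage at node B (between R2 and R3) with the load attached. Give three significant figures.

V ≈ 9.46 V

At node B, R3 is in parallel with the load: R3‖R_L = 763.6 Ω.
Below node A the resistance is R2 + (R3‖R_L) = 2564 Ω, so V_A = 37.0 × 2564/2988 = 31.75 V.
Then V_B = V_A × (R3‖R_L)/(R2 + R3‖R_L) = 31.75 × 763.6/2564 = 9.46 V.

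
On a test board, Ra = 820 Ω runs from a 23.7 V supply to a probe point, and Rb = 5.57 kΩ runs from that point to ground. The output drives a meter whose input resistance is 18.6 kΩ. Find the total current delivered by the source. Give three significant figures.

Rb‖R_L = 4286 Ω, so the source sees Ra + Rb‖R_L = 5106 Ω.
I = 23.7 V / 5106 Ω = 4.64 mA.

I ≈ 4.64 mA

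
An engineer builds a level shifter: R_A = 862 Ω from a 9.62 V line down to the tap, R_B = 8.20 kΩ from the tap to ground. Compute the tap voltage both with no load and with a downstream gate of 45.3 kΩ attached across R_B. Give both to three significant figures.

Unloaded: 8.70 V; loaded: 8.56 V

Open-circuit: V = 9.62 × 8200/(862 + 8200) = 8.70 V.
With the load, R_B becomes R_B‖R_L = 6943 Ω, so V = 9.62 × 6943/7805 = 8.56 V.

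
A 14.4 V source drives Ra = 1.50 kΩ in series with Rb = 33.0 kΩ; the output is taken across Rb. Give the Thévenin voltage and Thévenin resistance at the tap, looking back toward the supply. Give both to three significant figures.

V_th is the open-circuit tap voltage: 14.4 × 33.0/(1.50 + 33.0) = 13.8 V.
With the supply zeroed, Ra and Rb appear in parallel from the tap: R_th = Ra‖Rb = (1.50 × 33.0)/34.50 = 1.43 kΩ.

V_th = 13.8 V, R_th = 1.43 kΩ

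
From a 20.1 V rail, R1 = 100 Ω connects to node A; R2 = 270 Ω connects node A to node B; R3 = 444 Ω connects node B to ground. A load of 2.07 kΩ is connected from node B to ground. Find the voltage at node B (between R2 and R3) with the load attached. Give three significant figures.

V ≈ 9.99 V

At node B, R3 is in parallel with the load: R3‖R_L = 365.6 Ω.
Below node A the resistance is R2 + (R3‖R_L) = 635.6 Ω, so V_A = 20.1 × 635.6/735.6 = 17.37 V.
Then V_B = V_A × (R3‖R_L)/(R2 + R3‖R_L) = 17.37 × 365.6/635.6 = 9.99 V.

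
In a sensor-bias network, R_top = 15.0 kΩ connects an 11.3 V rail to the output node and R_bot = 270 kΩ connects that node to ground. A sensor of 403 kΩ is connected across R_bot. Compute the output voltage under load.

V_out ≈ 10.3 V

The load sits in parallel with R_bot: R_bot‖R_L = (270 × 403) / (270 + 403) = 161.7 kΩ.
V_out = 11.3 × 161.7 / (15.0 + 161.7) = 11.3 × 161.7/176.7 = 10.3 V.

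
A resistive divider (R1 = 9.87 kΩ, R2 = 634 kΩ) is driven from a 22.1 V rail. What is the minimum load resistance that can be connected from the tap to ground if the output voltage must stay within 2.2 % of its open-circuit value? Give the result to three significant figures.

Output resistance R_th = R1‖R2 = (9.87 × 634)/643.9 = 9.719 kΩ.
The fractional drop is R_th/(R_th + R_L); requiring this ≤ 0.0220 gives R_L ≥ R_th(1/0.0220 − 1) = 9.719 × 44.45 = 432 kΩ.

R_L(min) ≈ 432 kΩ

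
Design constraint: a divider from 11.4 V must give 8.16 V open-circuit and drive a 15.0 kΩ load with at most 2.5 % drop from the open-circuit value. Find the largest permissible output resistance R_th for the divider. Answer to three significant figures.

R_th ≤ 385 Ω

Loading drop = R_th/(R_th + R_L) ≤ 0.0250, so R_th ≤ R_L · ε/(1−ε) = 15.0 kΩ × 0.0250/0.9750 = 385 Ω.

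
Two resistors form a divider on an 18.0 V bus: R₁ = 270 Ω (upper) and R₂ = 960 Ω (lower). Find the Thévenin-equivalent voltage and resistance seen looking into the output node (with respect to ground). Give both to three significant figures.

V_th is the open-circuit tap voltage: 18.0 × 960/(270 + 960) = 14.0 V.
With the supply zeroed, R₁ and R₂ appear in parallel from the tap: R_th = R₁‖R₂ = (270 × 960)/1230 = 211 Ω.

V_th = 14.0 V, R_th = 211 Ω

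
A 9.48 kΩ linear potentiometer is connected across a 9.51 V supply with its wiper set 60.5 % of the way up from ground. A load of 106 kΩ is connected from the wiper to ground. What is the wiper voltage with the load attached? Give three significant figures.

V ≈ 5.63 V

The wiper splits the pot into (1−α)R = 3.745 kΩ above and αR = 5.735 kΩ below.
Lower section ‖ load = 5.441 kΩ.
V_wiper = 9.51 × 5.441/(3.745 + 5.441) = 5.63 V.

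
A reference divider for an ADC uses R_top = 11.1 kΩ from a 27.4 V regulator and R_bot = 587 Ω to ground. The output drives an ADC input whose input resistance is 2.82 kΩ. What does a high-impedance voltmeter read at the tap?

The load sits in parallel with R_bot: R_bot‖R_L = (587 × 2820) / (587 + 2820) = 485.9 Ω.
V_out = 27.4 × 485.9 / (11100 + 485.9) = 27.4 × 485.9/11590 = 1.15 V.

V_out ≈ 1.15 V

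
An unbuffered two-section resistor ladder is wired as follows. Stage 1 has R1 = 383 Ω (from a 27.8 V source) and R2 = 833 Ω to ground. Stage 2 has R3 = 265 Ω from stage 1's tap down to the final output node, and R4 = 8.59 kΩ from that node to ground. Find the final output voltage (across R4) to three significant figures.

Stage 2 presents R3+R4 = 8855 Ω as a load on stage 1's tap.
Stage 1's lower leg becomes R2‖(R3+R4) = 761.4 Ω, so V_mid = 27.8 × 761.4/1144 = 18.50 V.
Stage 2 is itself unloaded: V_out = V_mid × R4/(R3+R4) = 18.50 × 8590/8855 = 17.9 V.

V_out ≈ 17.9 V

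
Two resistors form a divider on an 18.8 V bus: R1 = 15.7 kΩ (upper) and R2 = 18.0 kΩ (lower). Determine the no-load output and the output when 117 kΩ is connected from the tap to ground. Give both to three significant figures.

Unloaded: 10.0 V; loaded: 9.37 V

Open-circuit: V = 18.8 × 18.0/(15.7 + 18.0) = 10.0 V.
With the load, R2 becomes R2‖R_L = 15.60 kΩ, so V = 18.8 × 15.60/31.30 = 9.37 V.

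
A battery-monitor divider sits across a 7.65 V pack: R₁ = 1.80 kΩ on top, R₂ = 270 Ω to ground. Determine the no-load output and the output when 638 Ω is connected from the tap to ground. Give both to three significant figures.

Open-circuit: V = 7.65 × 270/(1800 + 270) = 0.998 V.
With the load, R₂ becomes R₂‖R_L = 189.7 Ω, so V = 7.65 × 189.7/1990 = 0.729 V.

Unloaded: 0.998 V; loaded: 0.729 V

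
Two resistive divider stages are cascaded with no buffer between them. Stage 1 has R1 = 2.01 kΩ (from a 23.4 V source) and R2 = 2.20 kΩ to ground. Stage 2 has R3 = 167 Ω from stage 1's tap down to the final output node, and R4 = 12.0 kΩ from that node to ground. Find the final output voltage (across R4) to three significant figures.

V_out ≈ 11.1 V

Stage 2 presents R3+R4 = 12170 Ω as a load on stage 1's tap.
Stage 1's lower leg becomes R2‖(R3+R4) = 1863 Ω, so V_mid = 23.4 × 1863/3873 = 11.26 V.
Stage 2 is itself unloaded: V_out = V_mid × R4/(R3+R4) = 11.26 × 12000/12170 = 11.1 V.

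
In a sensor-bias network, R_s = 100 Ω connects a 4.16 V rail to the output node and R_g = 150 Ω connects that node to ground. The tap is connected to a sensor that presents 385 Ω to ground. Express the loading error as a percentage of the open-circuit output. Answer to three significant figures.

13.5 %

Unloaded V = 4.16 × 150/250.0 = 2.4960 V.
Loaded: R_g‖R_L = 107.9 Ω, giving V = 4.16 × 107.9/207.9 = 2.1595 V.
Drop = (2.4960 − 2.1595) / 2.4960 = 13.5 %.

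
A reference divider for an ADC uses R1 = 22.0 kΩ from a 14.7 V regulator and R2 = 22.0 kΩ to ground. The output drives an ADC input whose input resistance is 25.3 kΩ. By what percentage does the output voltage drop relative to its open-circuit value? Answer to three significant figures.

Unloaded V = 14.7 × 22.0/44.00 = 7.350 V.
Loaded: R2‖R_L = 11.77 kΩ, giving V = 14.7 × 11.77/33.77 = 5.123 V.
Drop = (7.350 − 5.123) / 7.350 = 30.3 %.

30.3 %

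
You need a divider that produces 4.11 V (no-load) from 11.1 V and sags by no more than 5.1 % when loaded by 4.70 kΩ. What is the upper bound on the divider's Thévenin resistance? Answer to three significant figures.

R_th ≤ 253 Ω

Loading drop = R_th/(R_th + R_L) ≤ 0.0510, so R_th ≤ R_L · ε/(1−ε) = 4.70 kΩ × 0.0510/0.9490 = 253 Ω.
(Any R1, R2 with R2/(R1+R2) = 0.370 and R1‖R2 ≤ 253 Ω will meet the spec.)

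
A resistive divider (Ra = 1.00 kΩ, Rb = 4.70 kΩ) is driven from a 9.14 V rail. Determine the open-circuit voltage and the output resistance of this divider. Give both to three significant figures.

V_th is the open-circuit tap voltage: 9.14 × 4.70/(1.00 + 4.70) = 7.54 V.
With the supply zeroed, Ra and Rb appear in parallel from the tap: R_th = Ra‖Rb = (1.00 × 4.70)/5.700 = 825 Ω.

V_th = 7.54 V, R_th = 825 Ω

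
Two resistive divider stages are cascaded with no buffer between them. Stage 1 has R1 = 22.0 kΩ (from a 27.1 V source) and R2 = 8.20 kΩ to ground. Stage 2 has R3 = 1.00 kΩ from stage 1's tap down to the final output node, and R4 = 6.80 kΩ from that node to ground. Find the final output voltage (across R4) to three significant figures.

Stage 2 presents R3+R4 = 7.800 kΩ as a load on stage 1's tap.
Stage 1's lower leg becomes R2‖(R3+R4) = 3.998 kΩ, so V_mid = 27.1 × 3.998/26.00 = 4.167 V.
Stage 2 is itself unloaded: V_out = V_mid × R4/(R3+R4) = 4.167 × 6.80/7.800 = 3.63 V.

V_out ≈ 3.63 V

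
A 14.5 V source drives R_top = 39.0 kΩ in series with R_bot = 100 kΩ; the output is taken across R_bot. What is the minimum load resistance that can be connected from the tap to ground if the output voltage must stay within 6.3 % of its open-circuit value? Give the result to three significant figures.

R_L(min) ≈ 417 kΩ

Output resistance R_th = R_top‖R_bot = (39.0 × 100)/139.0 = 28.06 kΩ.
The fractional drop is R_th/(R_th + R_L); requiring this ≤ 0.0630 gives R_L ≥ R_th(1/0.0630 − 1) = 28.06 × 14.87 = 417 kΩ.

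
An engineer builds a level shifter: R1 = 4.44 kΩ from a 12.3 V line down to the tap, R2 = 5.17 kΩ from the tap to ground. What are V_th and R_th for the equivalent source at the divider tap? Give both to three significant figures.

V_th is the open-circuit tap voltage: 12.3 × 5.17/(4.44 + 5.17) = 6.62 V.
With the supply zeroed, R1 and R2 appear in parallel from the tap: R_th = R1‖R2 = (4.44 × 5.17)/9.610 = 2.39 kΩ.

V_th = 6.62 V, R_th = 2.39 kΩ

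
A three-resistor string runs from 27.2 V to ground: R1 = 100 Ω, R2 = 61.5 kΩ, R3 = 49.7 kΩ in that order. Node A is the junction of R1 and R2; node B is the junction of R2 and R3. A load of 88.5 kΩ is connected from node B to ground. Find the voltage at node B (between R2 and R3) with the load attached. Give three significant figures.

At node B, R3 is in parallel with the load: R3‖R_L = 31830 Ω.
Below node A the resistance is R2 + (R3‖R_L) = 93330 Ω, so V_A = 27.2 × 93330/93430 = 27.17 V.
Then V_B = V_A × (R3‖R_L)/(R2 + R3‖R_L) = 27.17 × 31830/93330 = 9.27 V.

V ≈ 9.27 V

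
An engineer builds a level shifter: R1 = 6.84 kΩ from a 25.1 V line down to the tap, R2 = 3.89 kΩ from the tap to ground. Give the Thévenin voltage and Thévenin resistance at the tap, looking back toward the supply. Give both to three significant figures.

V_th is the open-circuit tap voltage: 25.1 × 3.89/(6.84 + 3.89) = 9.10 V.
With the supply zeroed, R1 and R2 appear in parallel from the tap: R_th = R1‖R2 = (6.84 × 3.89)/10.73 = 2.48 kΩ.

V_th = 9.10 V, R_th = 2.48 kΩ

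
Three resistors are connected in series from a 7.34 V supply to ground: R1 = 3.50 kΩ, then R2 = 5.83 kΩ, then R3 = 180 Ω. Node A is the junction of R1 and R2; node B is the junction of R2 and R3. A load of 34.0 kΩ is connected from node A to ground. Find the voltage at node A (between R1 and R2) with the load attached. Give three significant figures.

Below node A the series string R2+R3 = 6010 Ω sits in parallel with the 34000 Ω load: 5107 Ω.
V_A = 7.34 × 5107/(3500 + 5107) = 4.36 V.

V ≈ 4.36 V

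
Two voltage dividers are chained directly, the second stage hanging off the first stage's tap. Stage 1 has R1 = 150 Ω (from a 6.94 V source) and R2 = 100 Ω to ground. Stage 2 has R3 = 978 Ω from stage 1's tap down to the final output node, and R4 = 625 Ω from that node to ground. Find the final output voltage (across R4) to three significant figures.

Stage 2 presents R3+R4 = 1603 Ω as a load on stage 1's tap.
Stage 1's lower leg becomes R2‖(R3+R4) = 94.13 Ω, so V_mid = 6.94 × 94.13/244.1 = 2.676 V.
Stage 2 is itself unloaded: V_out = V_mid × R4/(R3+R4) = 2.676 × 625/1603 = 1.04 V.

V_out ≈ 1.04 V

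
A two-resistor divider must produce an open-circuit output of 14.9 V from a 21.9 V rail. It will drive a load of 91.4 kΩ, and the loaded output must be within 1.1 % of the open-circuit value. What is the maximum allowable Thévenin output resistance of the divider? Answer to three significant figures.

R_th ≤ 1.02 kΩ

Loading drop = R_th/(R_th + R_L) ≤ 0.0110, so R_th ≤ R_L · ε/(1−ε) = 91.4 kΩ × 0.0110/0.9890 = 1.02 kΩ.
(Any R1, R2 with R2/(R1+R2) = 0.680 and R1‖R2 ≤ 1.02 kΩ will meet the spec.)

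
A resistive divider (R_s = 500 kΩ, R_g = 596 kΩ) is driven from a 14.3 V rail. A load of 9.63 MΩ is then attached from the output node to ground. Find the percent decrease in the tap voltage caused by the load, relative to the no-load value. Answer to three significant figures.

2.75 %

The divider's output (Thévenin) resistance is R_s‖R_g = 271.9 kΩ.
Fractional drop under load = R_th/(R_th + R_L) = 271.9 / (271.9 + 9630) = 0.02746.
So the output falls by 2.75 %.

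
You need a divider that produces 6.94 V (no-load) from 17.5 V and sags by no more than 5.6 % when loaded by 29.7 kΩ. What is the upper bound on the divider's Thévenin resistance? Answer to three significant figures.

R_th ≤ 1.76 kΩ

Loading drop = R_th/(R_th + R_L) ≤ 0.0560, so R_th ≤ R_L · ε/(1−ε) = 29.7 kΩ × 0.0560/0.9440 = 1.76 kΩ.
(Any R1, R2 with R2/(R1+R2) = 0.397 and R1‖R2 ≤ 1.76 kΩ will meet the spec.)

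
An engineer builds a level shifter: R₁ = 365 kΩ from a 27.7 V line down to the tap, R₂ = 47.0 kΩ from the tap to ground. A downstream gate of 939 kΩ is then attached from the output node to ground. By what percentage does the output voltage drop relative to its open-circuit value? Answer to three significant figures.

4.25 %

The divider's output (Thévenin) resistance is R₁‖R₂ = 41.64 kΩ.
Fractional drop under load = R_th/(R_th + R_L) = 41.64 / (41.64 + 939) = 0.04246.
So the output falls by 4.25 %.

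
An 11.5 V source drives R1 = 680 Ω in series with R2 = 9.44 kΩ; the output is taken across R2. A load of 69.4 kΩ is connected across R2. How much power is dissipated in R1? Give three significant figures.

P ≈ 1.11 mW

Total resistance from the source is R1 + (R2‖R_L) = 8990 Ω, so I = 11.5/8990 Ω = 1.279 mA.
P = I²·R1 = (1.279 mA)² × 680 Ω = 1.11 mW.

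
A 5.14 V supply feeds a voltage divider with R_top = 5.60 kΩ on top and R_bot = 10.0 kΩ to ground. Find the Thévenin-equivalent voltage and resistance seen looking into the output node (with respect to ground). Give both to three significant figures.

V_th is the open-circuit tap voltage: 5.14 × 10.0/(5.60 + 10.0) = 3.29 V.
With the supply zeroed, R_top and R_bot appear in parallel from the tap: R_th = R_top‖R_bot = (5.60 × 10.0)/15.60 = 3.59 kΩ.

V_th = 3.29 V, R_th = 3.59 kΩ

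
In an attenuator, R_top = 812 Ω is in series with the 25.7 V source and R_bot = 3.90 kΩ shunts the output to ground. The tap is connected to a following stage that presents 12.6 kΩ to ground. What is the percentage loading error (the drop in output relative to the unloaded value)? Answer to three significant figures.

The divider's output (Thévenin) resistance is R_top‖R_bot = 672.1 Ω.
Fractional drop under load = R_th/(R_th + R_L) = 672.1 / (672.1 + 12600) = 0.05064.
So the output falls by 5.06 %.

5.06 %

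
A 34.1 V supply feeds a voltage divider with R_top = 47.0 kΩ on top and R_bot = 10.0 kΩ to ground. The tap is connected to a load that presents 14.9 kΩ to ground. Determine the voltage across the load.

V_out ≈ 3.85 V

The load sits in parallel with R_bot: R_bot‖R_L = (10.0 × 14.9) / (10.0 + 14.9) = 5.984 kΩ.
V_out = 34.1 × 5.984 / (47.0 + 5.984) = 34.1 × 5.984/52.98 = 3.85 V.
(Unloaded it would have been 5.98 V.)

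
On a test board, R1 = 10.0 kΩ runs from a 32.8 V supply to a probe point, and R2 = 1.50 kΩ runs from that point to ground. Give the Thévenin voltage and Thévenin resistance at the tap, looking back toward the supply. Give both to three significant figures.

V_th is the open-circuit tap voltage: 32.8 × 1.50/(10.0 + 1.50) = 4.28 V.
With the supply zeroed, R1 and R2 appear in parallel from the tap: R_th = R1‖R2 = (10.0 × 1.50)/11.50 = 1.30 kΩ.

V_th = 4.28 V, R_th = 1.30 kΩ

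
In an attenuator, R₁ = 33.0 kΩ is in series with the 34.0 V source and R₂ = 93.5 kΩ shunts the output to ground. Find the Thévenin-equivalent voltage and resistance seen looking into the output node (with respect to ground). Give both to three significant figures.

V_th is the open-circuit tap voltage: 34.0 × 93.5/(33.0 + 93.5) = 25.1 V.
With the supply zeroed, R₁ and R₂ appear in parallel from the tap: R_th = R₁‖R₂ = (33.0 × 93.5)/126.5 = 24.4 kΩ.

V_th = 25.1 V, R_th = 24.4 kΩ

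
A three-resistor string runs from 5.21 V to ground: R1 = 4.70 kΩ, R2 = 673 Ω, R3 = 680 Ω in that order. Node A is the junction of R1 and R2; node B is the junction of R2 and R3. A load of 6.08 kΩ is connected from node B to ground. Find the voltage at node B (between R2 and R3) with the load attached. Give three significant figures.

V ≈ 0.532 V

At node B, R3 is in parallel with the load: R3‖R_L = 611.6 Ω.
Below node A the resistance is R2 + (R3‖R_L) = 1285 Ω, so V_A = 5.21 × 1285/5985 = 1.118 V.
Then V_B = V_A × (R3‖R_L)/(R2 + R3‖R_L) = 1.118 × 611.6/1285 = 0.532 V.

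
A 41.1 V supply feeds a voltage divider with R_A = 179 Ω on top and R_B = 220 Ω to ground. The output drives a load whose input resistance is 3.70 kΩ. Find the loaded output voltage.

V_out ≈ 22.1 V

The load sits in parallel with R_B: R_B‖R_L = (220 × 3700) / (220 + 3700) = 207.7 Ω.
V_out = 41.1 × 207.7 / (179 + 207.7) = 41.1 × 207.7/386.7 = 22.1 V.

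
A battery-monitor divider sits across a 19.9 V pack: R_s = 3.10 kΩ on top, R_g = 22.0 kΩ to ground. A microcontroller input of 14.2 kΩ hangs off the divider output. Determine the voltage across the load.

V_out ≈ 14.6 V

The load sits in parallel with R_g: R_g‖R_L = (22.0 × 14.2) / (22.0 + 14.2) = 8.630 kΩ.
V_out = 19.9 × 8.630 / (3.10 + 8.630) = 19.9 × 8.630/11.73 = 14.6 V.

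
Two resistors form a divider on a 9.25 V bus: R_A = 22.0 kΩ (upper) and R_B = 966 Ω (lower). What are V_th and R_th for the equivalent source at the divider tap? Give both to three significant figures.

V_th is the open-circuit tap voltage: 9.25 × 966/(22000 + 966) = 0.389 V.
With the supply zeroed, R_A and R_B appear in parallel from the tap: R_th = R_A‖R_B = (22000 × 966)/22970 = 925 Ω.

V_th = 0.389 V, R_th = 925 Ω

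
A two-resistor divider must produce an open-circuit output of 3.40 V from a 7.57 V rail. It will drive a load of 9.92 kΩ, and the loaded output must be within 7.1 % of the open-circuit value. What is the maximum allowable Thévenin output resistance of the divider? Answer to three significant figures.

Loading drop = R_th/(R_th + R_L) ≤ 0.0710, so R_th ≤ R_L · ε/(1−ε) = 9.92 kΩ × 0.0710/0.9290 = 758 Ω.

R_th ≤ 758 Ω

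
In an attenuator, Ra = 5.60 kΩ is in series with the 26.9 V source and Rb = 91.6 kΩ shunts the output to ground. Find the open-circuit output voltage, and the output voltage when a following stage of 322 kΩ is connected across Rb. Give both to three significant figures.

Open-circuit: V = 26.9 × 91.6/(5.60 + 91.6) = 25.4 V.
With the load, Rb becomes Rb‖R_L = 71.31 kΩ, so V = 26.9 × 71.31/76.91 = 24.9 V.

Unloaded: 25.4 V; loaded: 24.9 V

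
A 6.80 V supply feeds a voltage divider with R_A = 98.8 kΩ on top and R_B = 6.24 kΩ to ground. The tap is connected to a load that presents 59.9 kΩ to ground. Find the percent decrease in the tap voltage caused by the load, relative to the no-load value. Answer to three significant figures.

8.92 %

The divider's output (Thévenin) resistance is R_A‖R_B = 5.869 kΩ.
Fractional drop under load = R_th/(R_th + R_L) = 5.869 / (5.869 + 59.9) = 0.08924.
So the output falls by 8.92 %.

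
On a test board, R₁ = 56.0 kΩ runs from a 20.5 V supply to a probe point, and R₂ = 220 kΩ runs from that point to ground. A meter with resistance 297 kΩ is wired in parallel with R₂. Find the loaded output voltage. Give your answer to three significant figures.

V_out ≈ 14.2 V

The load sits in parallel with R₂: R₂‖R_L = (220 × 297) / (220 + 297) = 126.4 kΩ.
V_out = 20.5 × 126.4 / (56.0 + 126.4) = 20.5 × 126.4/182.4 = 14.2 V.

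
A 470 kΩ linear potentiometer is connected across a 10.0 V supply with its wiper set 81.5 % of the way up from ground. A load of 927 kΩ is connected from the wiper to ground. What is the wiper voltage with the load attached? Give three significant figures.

V ≈ 7.57 V

The wiper splits the pot into (1−α)R = 86.95 kΩ above and αR = 383.1 kΩ below.
Lower section ‖ load = 271.0 kΩ.
V_wiper = 10.0 × 271.0/(86.95 + 271.0) = 7.57 V.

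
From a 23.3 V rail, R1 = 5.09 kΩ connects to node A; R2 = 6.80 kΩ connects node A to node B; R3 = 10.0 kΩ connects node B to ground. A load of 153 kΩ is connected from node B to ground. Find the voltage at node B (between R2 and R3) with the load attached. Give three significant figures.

At node B, R3 is in parallel with the load: R3‖R_L = 9.387 kΩ.
Below node A the resistance is R2 + (R3‖R_L) = 16.19 kΩ, so V_A = 23.3 × 16.19/21.28 = 17.73 V.
Then V_B = V_A × (R3‖R_L)/(R2 + R3‖R_L) = 17.73 × 9.387/16.19 = 10.3 V.

V ≈ 10.3 V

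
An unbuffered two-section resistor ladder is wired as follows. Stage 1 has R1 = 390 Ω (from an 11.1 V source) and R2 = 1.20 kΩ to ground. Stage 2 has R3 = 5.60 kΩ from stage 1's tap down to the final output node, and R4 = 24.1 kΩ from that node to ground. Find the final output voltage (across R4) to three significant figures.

Stage 2 presents R3+R4 = 29700 Ω as a load on stage 1's tap.
Stage 1's lower leg becomes R2‖(R3+R4) = 1153 Ω, so V_mid = 11.1 × 1153/1543 = 8.295 V.
Stage 2 is itself unloaded: V_out = V_mid × R4/(R3+R4) = 8.295 × 24100/29700 = 6.73 V.

V_out ≈ 6.73 V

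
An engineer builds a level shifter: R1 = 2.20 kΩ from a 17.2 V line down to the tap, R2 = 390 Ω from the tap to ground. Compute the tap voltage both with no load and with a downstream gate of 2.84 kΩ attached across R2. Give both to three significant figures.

Open-circuit: V = 17.2 × 390/(2200 + 390) = 2.59 V.
With the load, R2 becomes R2‖R_L = 342.9 Ω, so V = 17.2 × 342.9/2543 = 2.32 V.

Unloaded: 2.59 V; loaded: 2.32 V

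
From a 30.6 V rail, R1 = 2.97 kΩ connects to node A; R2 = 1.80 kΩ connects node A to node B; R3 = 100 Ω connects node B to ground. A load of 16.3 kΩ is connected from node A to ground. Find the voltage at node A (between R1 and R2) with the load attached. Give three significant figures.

V ≈ 11.1 V

Below node A the series string R2+R3 = 1900 Ω sits in parallel with the 16300 Ω load: 1702 Ω.
V_A = 30.6 × 1702/(2970 + 1702) = 11.1 V.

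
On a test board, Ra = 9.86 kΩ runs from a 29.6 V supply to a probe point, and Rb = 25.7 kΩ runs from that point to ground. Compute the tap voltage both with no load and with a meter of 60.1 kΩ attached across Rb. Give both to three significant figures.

Unloaded: 21.4 V; loaded: 19.1 V

Open-circuit: V = 29.6 × 25.7/(9.86 + 25.7) = 21.4 V.
With the load, Rb becomes Rb‖R_L = 18.00 kΩ, so V = 29.6 × 18.00/27.86 = 19.1 V.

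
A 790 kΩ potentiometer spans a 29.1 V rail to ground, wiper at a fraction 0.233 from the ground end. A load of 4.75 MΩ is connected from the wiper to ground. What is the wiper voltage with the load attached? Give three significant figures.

The wiper splits the pot into (1−α)R = 605.9 kΩ above and αR = 184.1 kΩ below.
Lower section ‖ load = 177.2 kΩ.
V_wiper = 29.1 × 177.2/(605.9 + 177.2) = 6.58 V.

V ≈ 6.58 V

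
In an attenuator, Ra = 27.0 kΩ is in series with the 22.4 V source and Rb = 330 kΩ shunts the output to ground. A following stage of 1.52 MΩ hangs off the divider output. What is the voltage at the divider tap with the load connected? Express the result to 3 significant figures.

V_out ≈ 20.4 V

The load sits in parallel with Rb: Rb‖R_L = (330 × 1520) / (330 + 1520) = 271.1 kΩ.
V_out = 22.4 × 271.1 / (27.0 + 271.1) = 22.4 × 271.1/298.1 = 20.4 V.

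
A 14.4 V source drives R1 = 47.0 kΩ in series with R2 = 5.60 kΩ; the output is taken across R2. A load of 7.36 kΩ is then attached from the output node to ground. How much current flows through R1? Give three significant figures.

R2‖R_L = 3.180 kΩ, so the source sees R1 + R2‖R_L = 50.18 kΩ.
I = 14.4 V / 50.18 kΩ = 0.287 mA.

I ≈ 0.287 mA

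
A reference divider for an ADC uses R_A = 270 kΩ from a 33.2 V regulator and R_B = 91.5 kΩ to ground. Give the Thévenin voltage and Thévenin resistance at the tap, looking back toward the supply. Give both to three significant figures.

V_th = 8.40 V, R_th = 68.3 kΩ

V_th is the open-circuit tap voltage: 33.2 × 91.5/(270 + 91.5) = 8.40 V.
With the supply zeroed, R_A and R_B appear in parallel from the tap: R_th = R_A‖R_B = (270 × 91.5)/361.5 = 68.3 kΩ.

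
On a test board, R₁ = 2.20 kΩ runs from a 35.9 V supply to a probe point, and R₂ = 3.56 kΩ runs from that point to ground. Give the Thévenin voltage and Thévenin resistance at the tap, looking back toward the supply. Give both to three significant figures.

V_th = 22.2 V, R_th = 1.36 kΩ

V_th is the open-circuit tap voltage: 35.9 × 3.56/(2.20 + 3.56) = 22.2 V.
With the supply zeroed, R₁ and R₂ appear in parallel from the tap: R_th = R₁‖R₂ = (2.20 × 3.56)/5.760 = 1.36 kΩ.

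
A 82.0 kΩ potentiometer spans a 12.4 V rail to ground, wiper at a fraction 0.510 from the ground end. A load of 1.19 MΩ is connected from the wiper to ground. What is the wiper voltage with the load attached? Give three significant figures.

The wiper splits the pot into (1−α)R = 40.18 kΩ above and αR = 41.82 kΩ below.
Lower section ‖ load = 40.40 kΩ.
V_wiper = 12.4 × 40.40/(40.18 + 40.40) = 6.22 V.

V ≈ 6.22 V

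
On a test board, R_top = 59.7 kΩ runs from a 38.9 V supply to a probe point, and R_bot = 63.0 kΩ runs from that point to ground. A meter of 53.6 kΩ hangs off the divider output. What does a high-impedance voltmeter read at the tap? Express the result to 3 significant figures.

V_out ≈ 12.7 V

The load sits in parallel with R_bot: R_bot‖R_L = (63.0 × 53.6) / (63.0 + 53.6) = 28.96 kΩ.
V_out = 38.9 × 28.96 / (59.7 + 28.96) = 38.9 × 28.96/88.66 = 12.7 V.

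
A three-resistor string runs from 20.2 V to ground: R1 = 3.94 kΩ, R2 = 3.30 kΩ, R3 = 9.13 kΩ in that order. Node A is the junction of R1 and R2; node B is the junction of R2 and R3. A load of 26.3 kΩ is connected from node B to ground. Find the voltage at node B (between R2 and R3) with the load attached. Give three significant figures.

V ≈ 9.77 V

At node B, R3 is in parallel with the load: R3‖R_L = 6.777 kΩ.
Below node A the resistance is R2 + (R3‖R_L) = 10.08 kΩ, so V_A = 20.2 × 10.08/14.02 = 14.52 V.
Then V_B = V_A × (R3‖R_L)/(R2 + R3‖R_L) = 14.52 × 6.777/10.08 = 9.77 V.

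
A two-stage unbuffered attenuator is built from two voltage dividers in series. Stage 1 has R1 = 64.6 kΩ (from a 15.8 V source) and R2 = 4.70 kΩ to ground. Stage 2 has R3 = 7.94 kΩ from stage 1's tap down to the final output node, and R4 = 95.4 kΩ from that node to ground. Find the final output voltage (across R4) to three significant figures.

V_out ≈ 0.949 V

Stage 2 presents R3+R4 = 103.3 kΩ as a load on stage 1's tap.
Stage 1's lower leg becomes R2‖(R3+R4) = 4.496 kΩ, so V_mid = 15.8 × 4.496/69.10 = 1.028 V.
Stage 2 is itself unloaded: V_out = V_mid × R4/(R3+R4) = 1.028 × 95.4/103.3 = 0.949 V.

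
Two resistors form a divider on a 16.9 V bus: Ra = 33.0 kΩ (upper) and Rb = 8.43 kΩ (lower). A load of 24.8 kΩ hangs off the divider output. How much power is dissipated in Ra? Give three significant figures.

Total resistance from the source is Ra + (Rb‖R_L) = 39.29 kΩ, so I = 16.9/39.29 kΩ = 0.4301 mA.
P = I²·Ra = (0.4301 mA)² × 33.0 kΩ = 6.11 mW.

P ≈ 6.11 mW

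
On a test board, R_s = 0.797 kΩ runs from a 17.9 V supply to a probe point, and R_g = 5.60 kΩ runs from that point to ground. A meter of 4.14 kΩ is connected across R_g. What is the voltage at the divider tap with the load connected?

The load sits in parallel with R_g: R_g‖R_L = (5600 × 4140) / (5600 + 4140) = 2380 Ω.
V_out = 17.9 × 2380 / (797 + 2380) = 17.9 × 2380/3177 = 13.4 V.

V_out ≈ 13.4 V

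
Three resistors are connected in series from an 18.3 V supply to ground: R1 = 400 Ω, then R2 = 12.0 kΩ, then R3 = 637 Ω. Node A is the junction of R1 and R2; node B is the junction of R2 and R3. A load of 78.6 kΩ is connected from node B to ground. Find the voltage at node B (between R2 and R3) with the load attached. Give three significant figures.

V ≈ 0.887 V

At node B, R3 is in parallel with the load: R3‖R_L = 631.9 Ω.
Below node A the resistance is R2 + (R3‖R_L) = 12630 Ω, so V_A = 18.3 × 12630/13030 = 17.74 V.
Then V_B = V_A × (R3‖R_L)/(R2 + R3‖R_L) = 17.74 × 631.9/12630 = 0.887 V.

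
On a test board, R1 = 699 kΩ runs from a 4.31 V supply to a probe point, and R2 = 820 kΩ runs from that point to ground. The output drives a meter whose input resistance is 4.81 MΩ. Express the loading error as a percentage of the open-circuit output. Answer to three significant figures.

7.27 %

The divider's output (Thévenin) resistance is R1‖R2 = 377.3 kΩ.
Fractional drop under load = R_th/(R_th + R_L) = 377.3 / (377.3 + 4810) = 0.07274.
So the output falls by 7.27 %.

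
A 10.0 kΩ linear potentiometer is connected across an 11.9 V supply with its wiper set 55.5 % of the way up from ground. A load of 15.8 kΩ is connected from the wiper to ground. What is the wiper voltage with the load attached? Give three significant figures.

V ≈ 5.71 V

The wiper splits the pot into (1−α)R = 4.450 kΩ above and αR = 5.550 kΩ below.
Lower section ‖ load = 4.107 kΩ.
V_wiper = 11.9 × 4.107/(4.450 + 4.107) = 5.71 V.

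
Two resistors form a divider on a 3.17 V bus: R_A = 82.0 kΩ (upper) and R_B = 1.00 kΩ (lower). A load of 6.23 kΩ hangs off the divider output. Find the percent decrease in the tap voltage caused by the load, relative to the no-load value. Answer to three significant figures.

The divider's output (Thévenin) resistance is R_A‖R_B = 0.9880 kΩ.
Fractional drop under load = R_th/(R_th + R_L) = 0.9880 / (0.9880 + 6.23) = 0.1369.
So the output falls by 13.7 %.

13.7 %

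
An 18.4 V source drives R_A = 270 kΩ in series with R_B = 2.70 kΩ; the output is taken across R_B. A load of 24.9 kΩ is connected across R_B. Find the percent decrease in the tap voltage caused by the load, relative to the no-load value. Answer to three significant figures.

9.70 %

Unloaded V = 18.4 × 2.70/272.7 = 0.18218 V.
Loaded: R_B‖R_L = 2.436 kΩ, giving V = 18.4 × 2.436/272.4 = 0.16452 V.
Drop = (0.18218 − 0.16452) / 0.18218 = 9.70 %.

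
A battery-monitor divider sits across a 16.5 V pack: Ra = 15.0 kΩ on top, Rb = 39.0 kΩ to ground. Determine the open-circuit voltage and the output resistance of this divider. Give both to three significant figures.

V_th is the open-circuit tap voltage: 16.5 × 39.0/(15.0 + 39.0) = 11.9 V.
With the supply zeroed, Ra and Rb appear in parallel from the tap: R_th = Ra‖Rb = (15.0 × 39.0)/54.00 = 10.8 kΩ.

V_th = 11.9 V, R_th = 10.8 kΩ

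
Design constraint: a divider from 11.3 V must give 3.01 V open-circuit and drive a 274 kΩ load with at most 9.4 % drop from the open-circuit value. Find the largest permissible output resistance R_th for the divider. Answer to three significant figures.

R_th ≤ 28.4 kΩ

Loading drop = R_th/(R_th + R_L) ≤ 0.0940, so R_th ≤ R_L · ε/(1−ε) = 274 kΩ × 0.0940/0.9060 = 28.4 kΩ.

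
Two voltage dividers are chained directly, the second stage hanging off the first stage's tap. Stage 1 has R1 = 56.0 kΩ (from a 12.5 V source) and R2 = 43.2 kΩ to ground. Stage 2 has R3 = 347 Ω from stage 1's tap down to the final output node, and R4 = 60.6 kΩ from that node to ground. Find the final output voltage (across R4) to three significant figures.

V_out ≈ 3.87 V

Stage 2 presents R3+R4 = 60950 Ω as a load on stage 1's tap.
Stage 1's lower leg becomes R2‖(R3+R4) = 25280 Ω, so V_mid = 12.5 × 25280/81280 = 3.888 V.
Stage 2 is itself unloaded: V_out = V_mid × R4/(R3+R4) = 3.888 × 60600/60950 = 3.87 V.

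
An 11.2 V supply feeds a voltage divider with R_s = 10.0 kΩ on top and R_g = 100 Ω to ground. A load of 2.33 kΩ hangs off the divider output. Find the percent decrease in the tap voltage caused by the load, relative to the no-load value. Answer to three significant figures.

4.08 %

The divider's output (Thévenin) resistance is R_s‖R_g = 99.01 Ω.
Fractional drop under load = R_th/(R_th + R_L) = 99.01 / (99.01 + 2330) = 0.04076.
So the output falls by 4.08 %.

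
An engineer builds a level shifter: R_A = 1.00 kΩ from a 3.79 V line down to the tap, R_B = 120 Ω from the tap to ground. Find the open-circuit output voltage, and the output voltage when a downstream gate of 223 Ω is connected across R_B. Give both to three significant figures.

Unloaded: 0.406 V; loaded: 0.274 V

Open-circuit: V = 3.79 × 120/(1000 + 120) = 0.406 V.
With the load, R_B becomes R_B‖R_L = 78.02 Ω, so V = 3.79 × 78.02/1078 = 0.274 V.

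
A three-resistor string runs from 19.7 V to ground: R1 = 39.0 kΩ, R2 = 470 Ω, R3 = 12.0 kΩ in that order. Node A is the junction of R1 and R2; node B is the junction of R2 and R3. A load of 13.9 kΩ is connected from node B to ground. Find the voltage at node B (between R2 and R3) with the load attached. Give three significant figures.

At node B, R3 is in parallel with the load: R3‖R_L = 6440 Ω.
Below node A the resistance is R2 + (R3‖R_L) = 6910 Ω, so V_A = 19.7 × 6910/45910 = 2.965 V.
Then V_B = V_A × (R3‖R_L)/(R2 + R3‖R_L) = 2.965 × 6440/6910 = 2.76 V.

V ≈ 2.76 V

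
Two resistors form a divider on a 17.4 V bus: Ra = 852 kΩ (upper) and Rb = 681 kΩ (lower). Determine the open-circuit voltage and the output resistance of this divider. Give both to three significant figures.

V_th is the open-circuit tap voltage: 17.4 × 681/(852 + 681) = 7.73 V.
With the supply zeroed, Ra and Rb appear in parallel from the tap: R_th = Ra‖Rb = (852 × 681)/1533 = 378 kΩ.

V_th = 7.73 V, R_th = 378 kΩ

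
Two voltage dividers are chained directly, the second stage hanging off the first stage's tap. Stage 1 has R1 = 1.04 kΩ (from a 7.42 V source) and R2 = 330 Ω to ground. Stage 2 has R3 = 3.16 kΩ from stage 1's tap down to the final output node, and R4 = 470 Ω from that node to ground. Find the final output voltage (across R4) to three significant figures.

Stage 2 presents R3+R4 = 3630 Ω as a load on stage 1's tap.
Stage 1's lower leg becomes R2‖(R3+R4) = 302.5 Ω, so V_mid = 7.42 × 302.5/1342 = 1.672 V.
Stage 2 is itself unloaded: V_out = V_mid × R4/(R3+R4) = 1.672 × 470/3630 = 0.216 V.

V_out ≈ 0.216 V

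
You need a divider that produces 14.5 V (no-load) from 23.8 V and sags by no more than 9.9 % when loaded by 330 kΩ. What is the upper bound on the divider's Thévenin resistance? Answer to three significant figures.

Loading drop = R_th/(R_th + R_L) ≤ 0.0990, so R_th ≤ R_L · ε/(1−ε) = 330 kΩ × 0.0990/0.9010 = 36.3 kΩ.

R_th ≤ 36.3 kΩ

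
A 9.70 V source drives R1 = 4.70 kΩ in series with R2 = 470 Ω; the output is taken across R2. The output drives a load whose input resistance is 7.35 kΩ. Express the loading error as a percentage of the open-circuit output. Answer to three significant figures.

The divider's output (Thévenin) resistance is R1‖R2 = 427.3 Ω.
Fractional drop under load = R_th/(R_th + R_L) = 427.3 / (427.3 + 7350) = 0.05494.
So the output falls by 5.49 %.

5.49 %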